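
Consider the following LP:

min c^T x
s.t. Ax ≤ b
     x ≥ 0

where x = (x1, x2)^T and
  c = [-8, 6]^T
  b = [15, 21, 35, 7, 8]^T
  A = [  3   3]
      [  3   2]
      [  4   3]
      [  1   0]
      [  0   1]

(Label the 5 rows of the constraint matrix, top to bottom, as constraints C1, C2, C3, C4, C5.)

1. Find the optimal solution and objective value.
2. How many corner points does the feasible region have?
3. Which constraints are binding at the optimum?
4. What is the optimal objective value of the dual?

1. x1 = 5, x2 = 0, z = -40
2. 3
3. C1, x2 ≥ 0
4. -40 (by strong duality, equal to the primal optimum)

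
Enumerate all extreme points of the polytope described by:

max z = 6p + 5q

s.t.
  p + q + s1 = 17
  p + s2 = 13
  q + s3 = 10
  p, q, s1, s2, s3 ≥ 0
Each vertex is the intersection of two constraint boundaries that also satisfies all remaining constraints:
  p = 0 and q = 0 → (0, 0)
  p = 13 and q = 0 → (13, 0)
  p + q = 17 and p = 13 → (13, 4)
  p + q = 17 and q = 10 → (7, 10)
  q = 10 and p = 0 → (0, 10)

Vertices: (0, 0), (13, 0), (13, 4), (7, 10), (0, 10)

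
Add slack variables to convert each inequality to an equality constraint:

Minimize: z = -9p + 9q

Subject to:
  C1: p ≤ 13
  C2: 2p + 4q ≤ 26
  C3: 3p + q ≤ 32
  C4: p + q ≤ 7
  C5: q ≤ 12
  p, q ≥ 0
min z = -9p + 9q

s.t.
  p + s1 = 13
  2p + 4q + s2 = 26
  3p + q + s3 = 32
  p + q + s4 = 7
  q + s5 = 12
  p, q, s1, s2, s3, s4, s5 ≥ 0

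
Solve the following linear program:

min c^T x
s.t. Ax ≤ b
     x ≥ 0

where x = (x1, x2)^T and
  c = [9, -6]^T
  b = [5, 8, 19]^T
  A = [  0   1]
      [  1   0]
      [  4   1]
Each vertex is the intersection of two constraint boundaries that also satisfies all remaining constraints:
  x1 = 0 and x2 = 0 → (0, 0)
  4x1 + x2 = 19 and x2 = 0 → (4.75, 0)
  x2 = 5 and 4x1 + x2 = 19 → (3.5, 5)
  x2 = 5 and x1 = 0 → (0, 5)

Evaluating z = 9x1 - 6x2 at each vertex:
  (0, 0): z = 0
  (4.75, 0): z = 42.75
  (3.5, 5): z = 1.5
  (0, 5): z = -30

The minimum is at (0, 5) with z = -30.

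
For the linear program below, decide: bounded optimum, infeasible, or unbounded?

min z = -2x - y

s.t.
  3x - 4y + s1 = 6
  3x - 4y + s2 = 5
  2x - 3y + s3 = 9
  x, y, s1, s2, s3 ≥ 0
Feasible point: (0, 0) satisfies every constraint, so the LP is feasible.
Direction d = (0, 1): for each constraint row a, a·d ≤ 0 —
  (3)(0) + (-4)(1) = -4 ≤ 0
  (3)(0) + (-4)(1) = -4 ≤ 0
  (2)(0) + (-3)(1) = -3 ≤ 0
and d ≥ 0, so (0, 0) + t·d stays feasible for every t ≥ 0. Along this ray z = -2x - y changes by -1 per unit t, so z → −∞.

Unbounded — the objective can decrease without bound over the feasible region.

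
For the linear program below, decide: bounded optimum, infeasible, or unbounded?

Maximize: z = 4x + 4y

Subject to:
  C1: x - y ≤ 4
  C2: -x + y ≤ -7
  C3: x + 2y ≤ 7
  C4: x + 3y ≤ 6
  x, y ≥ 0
C1 requires x - y ≤ 4, while C2 (-x + y ≤ -7) is equivalent to x - y ≥ 7. Together they would need 7 ≤ x - y ≤ 4, which is impossible since 7 > 4. No point satisfies all constraints.

Infeasible — the constraint set is empty.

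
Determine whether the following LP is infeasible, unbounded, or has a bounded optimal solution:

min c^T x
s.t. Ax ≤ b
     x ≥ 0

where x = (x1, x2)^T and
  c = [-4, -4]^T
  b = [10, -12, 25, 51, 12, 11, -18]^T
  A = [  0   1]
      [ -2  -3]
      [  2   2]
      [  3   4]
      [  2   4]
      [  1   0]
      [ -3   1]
The point (6, 0) satisfies every constraint, so the LP is feasible; the constraints give x1 ≤ 11 and x2 ≤ 10, which with x1, x2 ≥ 0 keep the feasible region inside a bounded box. A feasible, bounded LP attains a finite optimum at a vertex.

Evaluating z = -4x1 - 4x2 at each vertex:
  (6, 0): z = -24

Feasible with finite optimum z* = -24 at (6, 0).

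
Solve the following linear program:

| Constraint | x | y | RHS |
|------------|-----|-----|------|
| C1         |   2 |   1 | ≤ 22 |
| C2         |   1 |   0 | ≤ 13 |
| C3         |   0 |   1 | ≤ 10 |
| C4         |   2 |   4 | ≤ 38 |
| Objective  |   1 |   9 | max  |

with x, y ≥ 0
Each vertex is the intersection of two constraint boundaries that also satisfies all remaining constraints:
  x = 0 and y = 0 → (0, 0)
  2x + y = 22 and y = 0 → (11, 0)
  2x + y = 22 and 2x + 4y = 38 → (8.333, 5.333)
  2x + 4y = 38 and x = 0 → (0, 9.5)

Evaluating z = x + 9y at each vertex:
  (0, 0): z = 0
  (11, 0): z = 11
  (8.333, 5.333): z = 56.33
  (0, 9.5): z = 85.5

The maximum is at (0, 9.5) with z = 85.5.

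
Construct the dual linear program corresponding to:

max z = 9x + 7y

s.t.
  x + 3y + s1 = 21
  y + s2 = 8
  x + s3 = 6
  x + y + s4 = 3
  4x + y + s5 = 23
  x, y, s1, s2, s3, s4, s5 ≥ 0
Minimize: z = 21y1 + 8y2 + 6y3 + 3y4 + 23y5

Subject to:
  C1: -y1 - y3 - y4 - 4y5 ≤ -9
  C2: -3y1 - y2 - y4 - y5 ≤ -7
  y1, y2, y3, y4, y5 ≥ 0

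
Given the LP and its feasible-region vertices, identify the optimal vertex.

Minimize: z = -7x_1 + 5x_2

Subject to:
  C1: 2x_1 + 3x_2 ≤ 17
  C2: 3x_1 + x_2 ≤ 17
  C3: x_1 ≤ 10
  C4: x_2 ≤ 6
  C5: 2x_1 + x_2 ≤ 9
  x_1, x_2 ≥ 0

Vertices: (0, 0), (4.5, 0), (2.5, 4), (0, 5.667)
(4.5, 0) with z = -31.5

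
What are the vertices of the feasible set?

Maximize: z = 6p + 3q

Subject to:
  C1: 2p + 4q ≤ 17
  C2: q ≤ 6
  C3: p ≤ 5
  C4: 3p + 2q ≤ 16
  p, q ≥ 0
Each vertex is the intersection of two constraint boundaries that also satisfies all remaining constraints:
  p = 0 and q = 0 → (0, 0)
  p = 5 and q = 0 → (5, 0)
  p = 5 and 3p + 2q = 16 → (5, 0.5)
  2p + 4q = 17 and 3p + 2q = 16 → (3.75, 2.375)
  2p + 4q = 17 and p = 0 → (0, 4.25)

Vertices: (0, 0), (5, 0), (5, 0.5), (3.75, 2.375), (0, 4.25)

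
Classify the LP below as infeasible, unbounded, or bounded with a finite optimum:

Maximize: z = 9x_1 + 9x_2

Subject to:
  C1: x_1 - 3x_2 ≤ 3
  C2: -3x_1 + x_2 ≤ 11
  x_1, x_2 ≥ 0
Feasible point: (0, 0) satisfies every constraint, so the LP is feasible.
Direction d = (1, 1): for each constraint row a, a·d ≤ 0 —
  (1)(1) + (-3)(1) = -2 ≤ 0
  (-3)(1) + (1)(1) = -2 ≤ 0
and d ≥ 0, so (0, 0) + t·d stays feasible for every t ≥ 0. Along this ray z = 9x_1 + 9x_2 changes by 18 per unit t, so z → +∞.

Unbounded: there is a feasible ray along which z → +∞.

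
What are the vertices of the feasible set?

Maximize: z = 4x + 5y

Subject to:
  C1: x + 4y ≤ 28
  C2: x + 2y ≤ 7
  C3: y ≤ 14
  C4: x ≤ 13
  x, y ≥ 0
Each vertex is the intersection of two constraint boundaries that also satisfies all remaining constraints:
  x = 0 and y = 0 → (0, 0)
  x + 2y = 7 and y = 0 → (7, 0)
  x + 2y = 7 and x = 0 → (0, 3.5)

Vertices: (0, 0), (7, 0), (0, 3.5)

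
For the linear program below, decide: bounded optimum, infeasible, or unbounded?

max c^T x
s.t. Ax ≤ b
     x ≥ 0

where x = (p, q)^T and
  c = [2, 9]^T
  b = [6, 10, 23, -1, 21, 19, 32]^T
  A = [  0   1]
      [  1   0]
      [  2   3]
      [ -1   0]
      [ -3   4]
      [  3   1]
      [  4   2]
The point (2.5, 6) satisfies every constraint, so the LP is feasible; the constraints give p ≤ 10 and q ≤ 6, which with p, q ≥ 0 keep the feasible region inside a bounded box. A feasible, bounded LP attains a finite optimum at a vertex.

Feasible with finite optimum z* = 59 at (2.5, 6).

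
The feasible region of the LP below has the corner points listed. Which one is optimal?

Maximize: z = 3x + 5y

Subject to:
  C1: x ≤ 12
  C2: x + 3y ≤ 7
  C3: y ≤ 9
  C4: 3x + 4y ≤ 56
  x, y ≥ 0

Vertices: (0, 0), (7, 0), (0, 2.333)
Evaluating z = 3x + 5y at each vertex:
  (0, 0): z = 0
  (7, 0): z = 21
  (0, 2.333): z = 11.67

The largest value is z = 21, attained at (7, 0).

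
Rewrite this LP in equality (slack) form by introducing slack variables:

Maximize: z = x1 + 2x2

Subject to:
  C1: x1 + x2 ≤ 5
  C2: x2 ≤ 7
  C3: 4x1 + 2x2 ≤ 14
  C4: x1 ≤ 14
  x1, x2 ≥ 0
max z = x1 + 2x2

s.t.
  x1 + x2 + s1 = 5
  x2 + s2 = 7
  4x1 + 2x2 + s3 = 14
  x1 + s4 = 14
  x1, x2, s1, s2, s3, s4 ≥ 0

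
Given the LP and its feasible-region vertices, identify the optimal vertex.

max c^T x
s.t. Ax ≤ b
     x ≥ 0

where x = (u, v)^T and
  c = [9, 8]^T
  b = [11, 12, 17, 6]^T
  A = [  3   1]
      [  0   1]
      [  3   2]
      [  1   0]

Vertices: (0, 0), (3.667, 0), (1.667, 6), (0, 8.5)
Evaluating z = 9u + 8v at each vertex:
  (0, 0): z = 0
  (3.667, 0): z = 33
  (1.667, 6): z = 63
  (0, 8.5): z = 68

The largest value is z = 68, attained at (0, 8.5).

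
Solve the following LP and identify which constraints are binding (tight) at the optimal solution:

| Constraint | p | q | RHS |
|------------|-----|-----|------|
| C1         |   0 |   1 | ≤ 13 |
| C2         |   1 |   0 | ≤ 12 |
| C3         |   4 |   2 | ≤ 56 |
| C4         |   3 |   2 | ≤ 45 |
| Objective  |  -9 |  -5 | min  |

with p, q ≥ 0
Optimal: p = 11, q = 6
Slack at optimum:
  C1: slack = 7
  C2: slack = 1
  C3: slack = 0 (binding)
  C4: slack = 0 (binding)
  p ≥ 0: p = 11
  q ≥ 0: q = 6
Binding constraints: C3, C4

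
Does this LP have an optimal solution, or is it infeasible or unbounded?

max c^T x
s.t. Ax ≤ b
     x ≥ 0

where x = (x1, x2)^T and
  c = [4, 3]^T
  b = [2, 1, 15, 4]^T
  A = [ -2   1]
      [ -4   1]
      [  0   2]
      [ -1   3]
Feasible point: (0, 0) satisfies every constraint, so the LP is feasible.
Direction d = (1, 0): for each constraint row a, a·d ≤ 0 —
  (-2)(1) + (1)(0) = -2 ≤ 0
  (-4)(1) + (1)(0) = -4 ≤ 0
  (0)(1) + (2)(0) = 0 ≤ 0
  (-1)(1) + (3)(0) = -1 ≤ 0
and d ≥ 0, so (0, 0) + t·d stays feasible for every t ≥ 0. Along this ray z = 4x1 + 3x2 changes by 4 per unit t, so z → +∞.

Unbounded — the objective can increase without bound over the feasible region.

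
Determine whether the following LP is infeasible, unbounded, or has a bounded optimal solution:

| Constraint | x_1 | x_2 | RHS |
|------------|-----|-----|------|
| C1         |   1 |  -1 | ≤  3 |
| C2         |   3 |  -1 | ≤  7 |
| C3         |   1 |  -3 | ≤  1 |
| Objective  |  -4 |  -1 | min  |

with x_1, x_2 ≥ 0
Feasible point: (0, 0) satisfies every constraint, so the LP is feasible.
Direction d = (0, 1): for each constraint row a, a·d ≤ 0 —
  (1)(0) + (-1)(1) = -1 ≤ 0
  (3)(0) + (-1)(1) = -1 ≤ 0
  (1)(0) + (-3)(1) = -3 ≤ 0
and d ≥ 0, so (0, 0) + t·d stays feasible for every t ≥ 0. Along this ray z = -4x_1 - x_2 changes by -1 per unit t, so z → −∞.

The LP is unbounded; z can be made arbitrarily small.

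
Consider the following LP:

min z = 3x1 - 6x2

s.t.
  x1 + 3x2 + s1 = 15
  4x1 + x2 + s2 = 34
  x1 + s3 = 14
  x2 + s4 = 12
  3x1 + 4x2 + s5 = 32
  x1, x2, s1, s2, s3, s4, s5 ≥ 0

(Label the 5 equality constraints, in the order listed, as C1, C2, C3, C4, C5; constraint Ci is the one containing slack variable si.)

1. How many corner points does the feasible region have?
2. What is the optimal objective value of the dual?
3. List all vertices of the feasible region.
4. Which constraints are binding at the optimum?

1. 5
2. -30 (by strong duality, equal to the primal optimum)
3. (0, 0), (8.5, 0), (8, 2), (7.2, 2.6), (0, 5)
4. C1, x1 ≥ 0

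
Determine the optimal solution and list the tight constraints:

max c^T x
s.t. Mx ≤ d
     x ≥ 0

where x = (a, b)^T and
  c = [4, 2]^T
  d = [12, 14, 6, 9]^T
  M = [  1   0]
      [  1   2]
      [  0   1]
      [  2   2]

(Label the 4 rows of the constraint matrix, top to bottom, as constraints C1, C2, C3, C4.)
Optimal: a = 4.5, b = 0
Binding: C4, b ≥ 0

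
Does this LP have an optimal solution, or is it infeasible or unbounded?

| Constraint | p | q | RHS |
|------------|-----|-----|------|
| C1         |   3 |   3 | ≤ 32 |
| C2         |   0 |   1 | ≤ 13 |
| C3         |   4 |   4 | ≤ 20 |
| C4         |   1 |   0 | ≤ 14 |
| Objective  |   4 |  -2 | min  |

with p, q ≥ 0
The point (0, 5) satisfies every constraint, so the LP is feasible; the constraints give p ≤ 14 and q ≤ 13, which with p, q ≥ 0 keep the feasible region inside a bounded box. A feasible, bounded LP attains a finite optimum at a vertex.

Bounded optimum: z* = -10 at (0, 5).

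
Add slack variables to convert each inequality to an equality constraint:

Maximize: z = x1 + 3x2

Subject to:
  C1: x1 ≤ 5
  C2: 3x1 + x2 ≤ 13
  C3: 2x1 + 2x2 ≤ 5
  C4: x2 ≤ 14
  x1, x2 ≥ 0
max z = x1 + 3x2

s.t.
  x1 + s1 = 5
  3x1 + x2 + s2 = 13
  2x1 + 2x2 + s3 = 5
  x2 + s4 = 14
  x1, x2, s1, s2, s3, s4 ≥ 0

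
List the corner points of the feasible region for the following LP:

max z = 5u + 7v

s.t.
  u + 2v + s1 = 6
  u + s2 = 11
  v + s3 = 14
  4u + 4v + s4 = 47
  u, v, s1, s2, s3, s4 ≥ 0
Each vertex is the intersection of two constraint boundaries that also satisfies all remaining constraints:
  u = 0 and v = 0 → (0, 0)
  u + 2v = 6 and v = 0 → (6, 0)
  u + 2v = 6 and u = 0 → (0, 3)

Vertices: (0, 0), (6, 0), (0, 3)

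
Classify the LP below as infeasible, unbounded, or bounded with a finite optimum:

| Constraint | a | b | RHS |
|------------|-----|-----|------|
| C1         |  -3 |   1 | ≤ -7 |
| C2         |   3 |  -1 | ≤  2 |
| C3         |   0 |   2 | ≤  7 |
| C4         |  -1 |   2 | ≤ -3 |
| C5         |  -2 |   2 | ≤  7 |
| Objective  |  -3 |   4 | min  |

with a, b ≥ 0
C2 requires 3a - b ≤ 2, while C1 (-3a + b ≤ -7) is equivalent to 3a - b ≥ 7. Together they would need 7 ≤ 3a - b ≤ 2, which is impossible since 7 > 2. No point satisfies all constraints.

Infeasible: no point satisfies all constraints simultaneously.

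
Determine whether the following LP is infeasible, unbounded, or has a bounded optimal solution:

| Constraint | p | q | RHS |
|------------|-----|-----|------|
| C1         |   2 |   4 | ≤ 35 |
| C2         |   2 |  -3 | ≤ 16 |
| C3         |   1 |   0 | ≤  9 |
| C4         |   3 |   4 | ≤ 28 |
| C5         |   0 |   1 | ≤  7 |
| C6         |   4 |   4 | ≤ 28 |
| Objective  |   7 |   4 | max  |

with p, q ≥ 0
The point (7, 0) satisfies every constraint, so the LP is feasible; the constraints give p ≤ 9 and q ≤ 7, which with p, q ≥ 0 keep the feasible region inside a bounded box. A feasible, bounded LP attains a finite optimum at a vertex.

Bounded optimum: z* = 49 at (7, 0).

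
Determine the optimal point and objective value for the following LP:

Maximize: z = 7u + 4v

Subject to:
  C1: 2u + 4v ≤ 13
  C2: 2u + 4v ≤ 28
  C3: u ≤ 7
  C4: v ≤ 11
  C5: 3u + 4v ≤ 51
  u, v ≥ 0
Each vertex is the intersection of two constraint boundaries that also satisfies all remaining constraints:
  u = 0 and v = 0 → (0, 0)
  2u + 4v = 13 and v = 0 → (6.5, 0)
  2u + 4v = 13 and u = 0 → (0, 3.25)

Evaluating z = 7u + 4v at each vertex:
  (0, 0): z = 0
  (6.5, 0): z = 45.5
  (0, 3.25): z = 13

The maximum is at (6.5, 0) with z = 45.5.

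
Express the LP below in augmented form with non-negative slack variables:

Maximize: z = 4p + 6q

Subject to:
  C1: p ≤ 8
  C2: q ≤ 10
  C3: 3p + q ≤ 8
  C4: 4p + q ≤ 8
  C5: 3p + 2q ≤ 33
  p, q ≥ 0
max z = 4p + 6q

s.t.
  p + s1 = 8
  q + s2 = 10
  3p + q + s3 = 8
  4p + q + s4 = 8
  3p + 2q + s5 = 33
  p, q, s1, s2, s3, s4, s5 ≥ 0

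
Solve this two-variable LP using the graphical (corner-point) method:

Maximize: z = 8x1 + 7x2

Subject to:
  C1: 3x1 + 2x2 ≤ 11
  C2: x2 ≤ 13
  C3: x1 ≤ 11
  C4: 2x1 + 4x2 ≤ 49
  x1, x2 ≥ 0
x1 = 0, x2 = 5.5, z = 38.5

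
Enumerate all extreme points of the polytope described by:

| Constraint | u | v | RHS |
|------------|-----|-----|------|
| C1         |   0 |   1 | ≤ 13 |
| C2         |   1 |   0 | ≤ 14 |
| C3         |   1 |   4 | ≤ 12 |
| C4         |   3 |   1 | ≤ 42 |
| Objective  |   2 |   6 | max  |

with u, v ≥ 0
Each vertex is the intersection of two constraint boundaries that also satisfies all remaining constraints:
  u = 0 and v = 0 → (0, 0)
  u + 4v = 12 and v = 0 → (12, 0)
  u + 4v = 12 and u = 0 → (0, 3)

Vertices: (0, 0), (12, 0), (0, 3)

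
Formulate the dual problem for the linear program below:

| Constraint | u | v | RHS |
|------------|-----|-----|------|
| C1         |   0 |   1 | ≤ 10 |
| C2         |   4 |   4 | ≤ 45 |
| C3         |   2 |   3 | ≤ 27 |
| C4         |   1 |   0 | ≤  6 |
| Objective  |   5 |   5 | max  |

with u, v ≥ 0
Minimize: z = 10y1 + 45y2 + 27y3 + 6y4

Subject to:
  C1: -4y2 - 2y3 - y4 ≤ -5
  C2: -y1 - 4y2 - 3y3 ≤ -5
  y1, y2, y3, y4 ≥ 0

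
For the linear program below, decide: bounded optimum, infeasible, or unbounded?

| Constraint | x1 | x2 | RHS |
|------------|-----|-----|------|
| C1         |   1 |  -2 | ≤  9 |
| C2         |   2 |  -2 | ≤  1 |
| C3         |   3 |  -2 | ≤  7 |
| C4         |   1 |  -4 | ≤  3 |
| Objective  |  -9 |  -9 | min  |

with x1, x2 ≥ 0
Feasible point: (0, 0) satisfies every constraint, so the LP is feasible.
Direction d = (0, 1): for each constraint row a, a·d ≤ 0 —
  (1)(0) + (-2)(1) = -2 ≤ 0
  (2)(0) + (-2)(1) = -2 ≤ 0
  (3)(0) + (-2)(1) = -2 ≤ 0
  (1)(0) + (-4)(1) = -4 ≤ 0
and d ≥ 0, so (0, 0) + t·d stays feasible for every t ≥ 0. Along this ray z = -9x1 - 9x2 changes by -9 per unit t, so z → −∞.

Unbounded: there is a feasible ray along which z → −∞.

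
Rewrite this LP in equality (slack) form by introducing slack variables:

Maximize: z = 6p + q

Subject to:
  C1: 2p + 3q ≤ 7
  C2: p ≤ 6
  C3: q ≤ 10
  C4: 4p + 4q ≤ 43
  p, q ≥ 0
max z = 6p + q

s.t.
  2p + 3q + s1 = 7
  p + s2 = 6
  q + s3 = 10
  4p + 4q + s4 = 43
  p, q, s1, s2, s3, s4 ≥ 0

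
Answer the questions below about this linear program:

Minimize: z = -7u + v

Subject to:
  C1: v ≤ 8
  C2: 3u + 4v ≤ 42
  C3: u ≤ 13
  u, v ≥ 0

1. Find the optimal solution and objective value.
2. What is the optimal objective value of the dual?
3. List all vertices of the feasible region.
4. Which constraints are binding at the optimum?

1. u = 13, v = 0, z = -91
2. -91 (by strong duality, equal to the primal optimum)
3. (0, 0), (13, 0), (13, 0.75), (3.333, 8), (0, 8)
4. C3, v ≥ 0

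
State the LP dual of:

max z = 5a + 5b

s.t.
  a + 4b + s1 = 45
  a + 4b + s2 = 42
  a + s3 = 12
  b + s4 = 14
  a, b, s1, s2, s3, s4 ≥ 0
Minimize: z = 45y1 + 42y2 + 12y3 + 14y4

Subject to:
  C1: -y1 - y2 - y3 ≤ -5
  C2: -4y1 - 4y2 - y4 ≤ -5
  y1, y2, y3, y4 ≥ 0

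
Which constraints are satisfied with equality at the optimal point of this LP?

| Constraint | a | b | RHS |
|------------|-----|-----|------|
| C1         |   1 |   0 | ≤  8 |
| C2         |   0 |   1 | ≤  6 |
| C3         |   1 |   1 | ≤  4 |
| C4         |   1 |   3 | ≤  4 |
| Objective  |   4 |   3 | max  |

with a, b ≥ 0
Optimal: a = 4, b = 0
Binding: C3, C4, b ≥ 0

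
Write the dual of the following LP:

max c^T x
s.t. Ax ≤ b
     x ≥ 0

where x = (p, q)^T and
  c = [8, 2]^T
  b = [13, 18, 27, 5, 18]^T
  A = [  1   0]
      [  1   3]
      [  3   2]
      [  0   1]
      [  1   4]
Minimize: z = 13y1 + 18y2 + 27y3 + 5y4 + 18y5

Subject to:
  C1: -y1 - y2 - 3y3 - y5 ≤ -8
  C2: -3y2 - 2y3 - y4 - 4y5 ≤ -2
  y1, y2, y3, y4, y5 ≥ 0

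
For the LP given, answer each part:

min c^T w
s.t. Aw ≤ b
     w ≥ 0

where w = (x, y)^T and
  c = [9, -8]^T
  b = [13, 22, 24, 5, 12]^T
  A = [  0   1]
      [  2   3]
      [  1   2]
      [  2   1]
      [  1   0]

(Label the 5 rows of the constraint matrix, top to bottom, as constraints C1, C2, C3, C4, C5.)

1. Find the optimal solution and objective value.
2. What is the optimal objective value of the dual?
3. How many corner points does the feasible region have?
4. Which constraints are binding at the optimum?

1. x = 0, y = 5, z = -40
2. -40 (by strong duality, equal to the primal optimum)
3. 3
4. C4, x ≥ 0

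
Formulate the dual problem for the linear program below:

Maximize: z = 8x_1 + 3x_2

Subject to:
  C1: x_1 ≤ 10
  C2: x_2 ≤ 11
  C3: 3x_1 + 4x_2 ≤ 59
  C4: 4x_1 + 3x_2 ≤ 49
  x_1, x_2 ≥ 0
Minimize: z = 10y1 + 11y2 + 59y3 + 49y4

Subject to:
  C1: -y1 - 3y3 - 4y4 ≤ -8
  C2: -y2 - 4y3 - 3y4 ≤ -3
  y1, y2, y3, y4 ≥ 0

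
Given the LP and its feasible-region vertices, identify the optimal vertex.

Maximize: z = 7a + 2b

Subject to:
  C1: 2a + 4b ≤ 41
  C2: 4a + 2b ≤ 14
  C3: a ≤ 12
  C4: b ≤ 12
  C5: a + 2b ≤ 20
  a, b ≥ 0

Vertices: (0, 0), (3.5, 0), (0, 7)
(3.5, 0) with z = 24.5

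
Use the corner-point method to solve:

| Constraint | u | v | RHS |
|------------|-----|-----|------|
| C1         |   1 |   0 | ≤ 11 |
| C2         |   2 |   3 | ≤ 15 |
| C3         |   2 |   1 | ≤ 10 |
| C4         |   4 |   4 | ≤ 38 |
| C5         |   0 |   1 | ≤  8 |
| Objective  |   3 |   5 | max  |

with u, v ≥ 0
Each vertex is the intersection of two constraint boundaries that also satisfies all remaining constraints:
  u = 0 and v = 0 → (0, 0)
  2u + v = 10 and v = 0 → (5, 0)
  2u + 3v = 15 and 2u + v = 10 → (3.75, 2.5)
  2u + 3v = 15 and u = 0 → (0, 5)

Evaluating z = 3u + 5v at each vertex:
  (0, 0): z = 0
  (5, 0): z = 15
  (3.75, 2.5): z = 23.75
  (0, 5): z = 25

The maximum is at (0, 5) with z = 25.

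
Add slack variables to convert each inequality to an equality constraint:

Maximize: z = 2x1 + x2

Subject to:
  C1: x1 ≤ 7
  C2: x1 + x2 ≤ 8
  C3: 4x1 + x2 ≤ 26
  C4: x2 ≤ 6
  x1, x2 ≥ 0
max z = 2x1 + x2

s.t.
  x1 + s1 = 7
  x1 + x2 + s2 = 8
  4x1 + x2 + s3 = 26
  x2 + s4 = 6
  x1, x2, s1, s2, s3, s4 ≥ 0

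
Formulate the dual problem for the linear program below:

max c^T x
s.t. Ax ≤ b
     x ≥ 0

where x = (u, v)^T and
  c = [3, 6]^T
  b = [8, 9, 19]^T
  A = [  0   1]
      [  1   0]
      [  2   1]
Minimize: z = 8y1 + 9y2 + 19y3

Subject to:
  C1: -y2 - 2y3 ≤ -3
  C2: -y1 - y3 ≤ -6
  y1, y2, y3 ≥ 0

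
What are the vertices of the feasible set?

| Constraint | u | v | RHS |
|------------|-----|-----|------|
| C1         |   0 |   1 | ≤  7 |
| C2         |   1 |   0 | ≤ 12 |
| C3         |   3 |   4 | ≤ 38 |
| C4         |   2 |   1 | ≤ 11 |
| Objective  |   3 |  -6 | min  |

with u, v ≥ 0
Each vertex is the intersection of two constraint boundaries that also satisfies all remaining constraints:
  u = 0 and v = 0 → (0, 0)
  2u + v = 11 and v = 0 → (5.5, 0)
  v = 7 and 2u + v = 11 → (2, 7)
  v = 7 and u = 0 → (0, 7)

Vertices: (0, 0), (5.5, 0), (2, 7), (0, 7)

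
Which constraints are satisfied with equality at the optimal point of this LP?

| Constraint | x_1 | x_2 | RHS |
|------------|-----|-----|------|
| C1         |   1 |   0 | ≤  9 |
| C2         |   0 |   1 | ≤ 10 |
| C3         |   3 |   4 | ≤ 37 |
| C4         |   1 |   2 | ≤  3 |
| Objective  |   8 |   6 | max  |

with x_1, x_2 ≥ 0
Optimal: x_1 = 3, x_2 = 0
Binding: C4, x_2 ≥ 0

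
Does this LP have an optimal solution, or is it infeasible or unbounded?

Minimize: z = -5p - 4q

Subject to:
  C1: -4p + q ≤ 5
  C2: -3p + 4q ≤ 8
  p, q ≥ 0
Feasible point: (0, 0) satisfies every constraint, so the LP is feasible.
Direction d = (1, 0): for each constraint row a, a·d ≤ 0 —
  (-4)(1) + (1)(0) = -4 ≤ 0
  (-3)(1) + (4)(0) = -3 ≤ 0
and d ≥ 0, so (0, 0) + t·d stays feasible for every t ≥ 0. Along this ray z = -5p - 4q changes by -5 per unit t, so z → −∞.

The LP is unbounded; z can be made arbitrarily small.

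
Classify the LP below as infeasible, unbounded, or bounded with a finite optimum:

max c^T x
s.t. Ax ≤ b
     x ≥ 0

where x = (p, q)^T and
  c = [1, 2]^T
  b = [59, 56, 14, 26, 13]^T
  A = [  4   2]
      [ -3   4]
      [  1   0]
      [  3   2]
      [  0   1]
The point (0, 13) satisfies every constraint, so the LP is feasible; the constraints give p ≤ 14 and q ≤ 13, which with p, q ≥ 0 keep the feasible region inside a bounded box. A feasible, bounded LP attains a finite optimum at a vertex.

Evaluating z = p + 2q at each vertex:
  (0, 0): z = 0
  (8.667, 0): z = 8.667
  (0, 13): z = 26

Bounded optimum: z* = 26 at (0, 13).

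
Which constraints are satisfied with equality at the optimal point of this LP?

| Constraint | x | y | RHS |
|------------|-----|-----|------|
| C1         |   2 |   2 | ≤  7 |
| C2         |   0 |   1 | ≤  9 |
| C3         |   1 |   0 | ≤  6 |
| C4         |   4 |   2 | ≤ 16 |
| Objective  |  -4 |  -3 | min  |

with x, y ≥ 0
Optimal: x = 3.5, y = 0
Binding: C1, y ≥ 0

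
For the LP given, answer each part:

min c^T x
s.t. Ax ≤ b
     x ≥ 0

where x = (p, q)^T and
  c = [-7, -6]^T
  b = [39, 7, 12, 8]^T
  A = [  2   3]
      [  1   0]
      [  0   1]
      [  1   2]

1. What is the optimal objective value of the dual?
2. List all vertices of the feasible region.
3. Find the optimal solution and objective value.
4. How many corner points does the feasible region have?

1. -52 (by strong duality, equal to the primal optimum)
2. (0, 0), (7, 0), (7, 0.5), (0, 4)
3. p = 7, q = 0.5, z = -52
4. 4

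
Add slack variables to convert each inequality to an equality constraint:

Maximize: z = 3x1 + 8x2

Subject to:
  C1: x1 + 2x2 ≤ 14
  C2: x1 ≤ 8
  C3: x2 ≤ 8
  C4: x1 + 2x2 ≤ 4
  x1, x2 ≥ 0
max z = 3x1 + 8x2

s.t.
  x1 + 2x2 + s1 = 14
  x1 + s2 = 8
  x2 + s3 = 8
  x1 + 2x2 + s4 = 4
  x1, x2, s1, s2, s3, s4 ≥ 0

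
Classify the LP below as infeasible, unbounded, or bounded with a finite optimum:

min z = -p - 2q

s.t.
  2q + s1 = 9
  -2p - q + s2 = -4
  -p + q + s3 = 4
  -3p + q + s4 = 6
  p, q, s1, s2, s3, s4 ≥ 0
Feasible point: (2, 0) satisfies every constraint, so the LP is feasible.
Direction d = (1, 0): for each constraint row a, a·d ≤ 0 —
  (0)(1) + (2)(0) = 0 ≤ 0
  (-2)(1) + (-1)(0) = -2 ≤ 0
  (-1)(1) + (1)(0) = -1 ≤ 0
  (-3)(1) + (1)(0) = -3 ≤ 0
and d ≥ 0, so (2, 0) + t·d stays feasible for every t ≥ 0. Along this ray z = -p - 2q changes by -1 per unit t, so z → −∞.

Unbounded: there is a feasible ray along which z → −∞.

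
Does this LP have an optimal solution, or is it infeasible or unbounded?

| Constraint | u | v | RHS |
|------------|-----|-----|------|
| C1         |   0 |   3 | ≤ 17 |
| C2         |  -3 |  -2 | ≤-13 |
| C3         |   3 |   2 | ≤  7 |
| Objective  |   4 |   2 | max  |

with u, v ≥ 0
C3 requires 3u + 2v ≤ 7, while C2 (-3u - 2v ≤ -13) is equivalent to 3u + 2v ≥ 13. Together they would need 13 ≤ 3u + 2v ≤ 7, which is impossible since 13 > 7. No point satisfies all constraints.

Infeasible: no point satisfies all constraints simultaneously.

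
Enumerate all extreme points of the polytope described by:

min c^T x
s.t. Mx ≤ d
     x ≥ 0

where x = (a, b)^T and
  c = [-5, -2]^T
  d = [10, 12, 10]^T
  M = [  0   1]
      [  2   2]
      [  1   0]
Each vertex is the intersection of two constraint boundaries that also satisfies all remaining constraints:
  a = 0 and b = 0 → (0, 0)
  2a + 2b = 12 and b = 0 → (6, 0)
  2a + 2b = 12 and a = 0 → (0, 6)

Vertices: (0, 0), (6, 0), (0, 6)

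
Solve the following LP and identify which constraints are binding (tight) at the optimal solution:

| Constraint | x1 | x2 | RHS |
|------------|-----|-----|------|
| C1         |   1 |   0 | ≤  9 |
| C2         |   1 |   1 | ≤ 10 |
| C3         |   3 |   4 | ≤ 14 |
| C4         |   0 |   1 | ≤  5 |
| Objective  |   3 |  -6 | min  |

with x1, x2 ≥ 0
Optimal: x1 = 0, x2 = 3.5
Slack at optimum:
  C1: slack = 9
  C2: slack = 6.5
  C3: slack = 0 (binding)
  C4: slack = 1.5
  x1 ≥ 0: x1 = 0 (binding)
  x2 ≥ 0: x2 = 3.5
Binding constraints: C3, x1 ≥ 0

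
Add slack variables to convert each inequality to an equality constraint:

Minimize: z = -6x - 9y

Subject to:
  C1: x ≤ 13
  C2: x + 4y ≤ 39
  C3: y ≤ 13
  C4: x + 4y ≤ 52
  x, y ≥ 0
min z = -6x - 9y

s.t.
  x + s1 = 13
  x + 4y + s2 = 39
  y + s3 = 13
  x + 4y + s4 = 52
  x, y, s1, s2, s3, s4 ≥ 0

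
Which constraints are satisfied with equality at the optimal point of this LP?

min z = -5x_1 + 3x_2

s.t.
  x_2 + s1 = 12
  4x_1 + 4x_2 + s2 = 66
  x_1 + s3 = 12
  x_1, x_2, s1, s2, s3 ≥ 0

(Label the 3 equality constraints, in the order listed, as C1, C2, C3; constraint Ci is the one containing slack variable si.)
Optimal: x_1 = 12, x_2 = 0
Slack at optimum:
  C1: slack = 12
  C2: slack = 18
  C3: slack = 0 (binding)
  x_1 ≥ 0: x_1 = 12
  x_2 ≥ 0: x_2 = 0 (binding)
Binding constraints: C3, x_2 ≥ 0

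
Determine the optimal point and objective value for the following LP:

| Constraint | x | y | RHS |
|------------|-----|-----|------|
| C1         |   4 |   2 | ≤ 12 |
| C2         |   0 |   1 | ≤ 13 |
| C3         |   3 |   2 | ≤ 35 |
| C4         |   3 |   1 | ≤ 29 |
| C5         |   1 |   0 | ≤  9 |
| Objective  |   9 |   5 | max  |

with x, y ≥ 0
x = 0, y = 6, z = 30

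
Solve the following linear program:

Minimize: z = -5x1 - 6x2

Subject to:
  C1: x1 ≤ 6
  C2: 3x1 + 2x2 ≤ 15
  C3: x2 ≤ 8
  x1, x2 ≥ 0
Each vertex is the intersection of two constraint boundaries that also satisfies all remaining constraints:
  x1 = 0 and x2 = 0 → (0, 0)
  3x1 + 2x2 = 15 and x2 = 0 → (5, 0)
  3x1 + 2x2 = 15 and x1 = 0 → (0, 7.5)

Evaluating z = -5x1 - 6x2 at each vertex:
  (0, 0): z = 0
  (5, 0): z = -25
  (0, 7.5): z = -45

The minimum is at (0, 7.5) with z = -45.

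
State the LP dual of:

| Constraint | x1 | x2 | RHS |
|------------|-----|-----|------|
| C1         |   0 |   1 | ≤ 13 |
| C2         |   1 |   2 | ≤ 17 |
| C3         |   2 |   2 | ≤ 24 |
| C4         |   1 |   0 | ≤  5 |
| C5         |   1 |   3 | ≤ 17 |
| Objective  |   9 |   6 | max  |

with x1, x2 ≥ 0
Minimize: z = 13y1 + 17y2 + 24y3 + 5y4 + 17y5

Subject to:
  C1: -y2 - 2y3 - y4 - y5 ≤ -9
  C2: -y1 - 2y2 - 2y3 - 3y5 ≤ -6
  y1, y2, y3, y4, y5 ≥ 0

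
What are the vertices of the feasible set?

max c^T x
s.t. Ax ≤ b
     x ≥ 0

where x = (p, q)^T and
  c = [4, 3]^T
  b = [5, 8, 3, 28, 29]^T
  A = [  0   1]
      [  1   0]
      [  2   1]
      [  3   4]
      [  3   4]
Each vertex is the intersection of two constraint boundaries that also satisfies all remaining constraints:
  p = 0 and q = 0 → (0, 0)
  2p + q = 3 and q = 0 → (1.5, 0)
  2p + q = 3 and p = 0 → (0, 3)

Vertices: (0, 0), (1.5, 0), (0, 3)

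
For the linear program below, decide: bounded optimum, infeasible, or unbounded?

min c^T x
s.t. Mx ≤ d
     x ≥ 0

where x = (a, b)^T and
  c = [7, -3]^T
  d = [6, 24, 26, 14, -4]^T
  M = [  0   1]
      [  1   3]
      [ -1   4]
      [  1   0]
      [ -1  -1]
The point (0, 6) satisfies every constraint, so the LP is feasible; the constraints give a ≤ 14 and b ≤ 6, which with a, b ≥ 0 keep the feasible region inside a bounded box. A feasible, bounded LP attains a finite optimum at a vertex.

Feasible with finite optimum z* = -18 at (0, 6).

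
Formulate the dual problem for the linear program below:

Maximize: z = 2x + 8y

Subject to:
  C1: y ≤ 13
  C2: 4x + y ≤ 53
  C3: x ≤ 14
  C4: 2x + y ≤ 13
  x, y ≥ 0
Minimize: z = 13y1 + 53y2 + 14y3 + 13y4

Subject to:
  C1: -4y2 - y3 - 2y4 ≤ -2
  C2: -y1 - y2 - y4 ≤ -8
  y1, y2, y3, y4 ≥ 0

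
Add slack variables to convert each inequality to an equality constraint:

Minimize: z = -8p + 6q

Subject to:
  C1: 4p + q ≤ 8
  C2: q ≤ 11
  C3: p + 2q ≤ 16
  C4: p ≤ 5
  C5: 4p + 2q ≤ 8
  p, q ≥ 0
min z = -8p + 6q

s.t.
  4p + q + s1 = 8
  q + s2 = 11
  p + 2q + s3 = 16
  p + s4 = 5
  4p + 2q + s5 = 8
  p, q, s1, s2, s3, s4, s5 ≥ 0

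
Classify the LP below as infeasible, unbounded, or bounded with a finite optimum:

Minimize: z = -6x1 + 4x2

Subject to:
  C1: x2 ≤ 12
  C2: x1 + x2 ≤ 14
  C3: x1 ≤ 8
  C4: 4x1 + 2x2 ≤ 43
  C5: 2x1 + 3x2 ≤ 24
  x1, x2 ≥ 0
The point (8, 0) satisfies every constraint, so the LP is feasible; the constraints give x1 ≤ 8 and x2 ≤ 12, which with x1, x2 ≥ 0 keep the feasible region inside a bounded box. A feasible, bounded LP attains a finite optimum at a vertex.

Evaluating z = -6x1 + 4x2 at each vertex:
  (0, 0): z = 0
  (8, 0): z = -48
  (8, 2.667): z = -37.33
  (0, 8): z = 32

Bounded optimum: z* = -48 at (8, 0).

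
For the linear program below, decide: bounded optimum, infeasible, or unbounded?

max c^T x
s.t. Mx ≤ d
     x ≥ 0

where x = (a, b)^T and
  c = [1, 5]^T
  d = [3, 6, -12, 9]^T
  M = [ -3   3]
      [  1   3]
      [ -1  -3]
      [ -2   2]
One constraint requires a + 3b ≤ 6, while the constraint -a - 3b ≤ -12 is equivalent to a + 3b ≥ 12. Together they would need 12 ≤ a + 3b ≤ 6, which is impossible since 12 > 6. No point satisfies all constraints.

Infeasible — the constraint set is empty.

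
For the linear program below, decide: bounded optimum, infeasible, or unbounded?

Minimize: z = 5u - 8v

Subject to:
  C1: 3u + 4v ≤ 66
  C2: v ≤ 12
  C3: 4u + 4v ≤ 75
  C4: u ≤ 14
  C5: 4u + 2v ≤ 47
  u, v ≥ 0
The point (0, 12) satisfies every constraint, so the LP is feasible; the constraints give u ≤ 14 and v ≤ 12, which with u, v ≥ 0 keep the feasible region inside a bounded box. A feasible, bounded LP attains a finite optimum at a vertex.

Evaluating z = 5u - 8v at each vertex:
  (0, 0): z = 0
  (11.75, 0): z = 58.75
  (5.75, 12): z = -67.25
  (0, 12): z = -96

Bounded optimum: z* = -96 at (0, 12).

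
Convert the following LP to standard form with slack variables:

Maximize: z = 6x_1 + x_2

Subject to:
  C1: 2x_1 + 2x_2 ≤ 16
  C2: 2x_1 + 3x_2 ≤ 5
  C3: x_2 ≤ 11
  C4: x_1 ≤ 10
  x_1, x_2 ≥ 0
max z = 6x_1 + x_2

s.t.
  2x_1 + 2x_2 + s1 = 16
  2x_1 + 3x_2 + s2 = 5
  x_2 + s3 = 11
  x_1 + s4 = 10
  x_1, x_2, s1, s2, s3, s4 ≥ 0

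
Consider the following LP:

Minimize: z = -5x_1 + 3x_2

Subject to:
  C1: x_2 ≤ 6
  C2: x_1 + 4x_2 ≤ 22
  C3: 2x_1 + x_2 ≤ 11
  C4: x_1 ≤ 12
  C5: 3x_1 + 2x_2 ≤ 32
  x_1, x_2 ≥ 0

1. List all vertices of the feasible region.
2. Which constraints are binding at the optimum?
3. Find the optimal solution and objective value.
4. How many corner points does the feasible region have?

1. (0, 0), (5.5, 0), (3.143, 4.714), (0, 5.5)
2. C3, x_2 ≥ 0
3. x_1 = 5.5, x_2 = 0, z = -27.5
4. 4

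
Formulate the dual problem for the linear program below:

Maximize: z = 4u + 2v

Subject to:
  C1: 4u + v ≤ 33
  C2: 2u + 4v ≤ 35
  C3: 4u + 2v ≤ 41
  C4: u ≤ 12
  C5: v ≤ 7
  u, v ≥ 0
Minimize: z = 33y1 + 35y2 + 41y3 + 12y4 + 7y5

Subject to:
  C1: -4y1 - 2y2 - 4y3 - y4 ≤ -4
  C2: -y1 - 4y2 - 2y3 - y5 ≤ -2
  y1, y2, y3, y4, y5 ≥ 0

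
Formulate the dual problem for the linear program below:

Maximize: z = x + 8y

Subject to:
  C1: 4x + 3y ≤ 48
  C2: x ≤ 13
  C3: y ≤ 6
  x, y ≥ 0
Minimize: z = 48y1 + 13y2 + 6y3

Subject to:
  C1: -4y1 - y2 ≤ -1
  C2: -3y1 - y3 ≤ -8
  y1, y2, y3 ≥ 0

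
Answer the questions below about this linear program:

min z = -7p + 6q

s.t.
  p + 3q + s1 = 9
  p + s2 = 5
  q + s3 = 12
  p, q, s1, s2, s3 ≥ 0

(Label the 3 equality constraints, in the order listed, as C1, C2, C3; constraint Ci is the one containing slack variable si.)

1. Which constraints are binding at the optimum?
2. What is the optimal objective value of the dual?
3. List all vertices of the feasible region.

1. C2, q ≥ 0
2. -35 (by strong duality, equal to the primal optimum)
3. (0, 0), (5, 0), (5, 1.333), (0, 3)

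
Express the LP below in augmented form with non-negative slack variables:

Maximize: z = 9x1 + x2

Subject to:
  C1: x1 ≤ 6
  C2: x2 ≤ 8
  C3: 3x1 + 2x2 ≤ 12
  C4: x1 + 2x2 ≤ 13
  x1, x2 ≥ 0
max z = 9x1 + x2

s.t.
  x1 + s1 = 6
  x2 + s2 = 8
  3x1 + 2x2 + s3 = 12
  x1 + 2x2 + s4 = 13
  x1, x2, s1, s2, s3, s4 ≥ 0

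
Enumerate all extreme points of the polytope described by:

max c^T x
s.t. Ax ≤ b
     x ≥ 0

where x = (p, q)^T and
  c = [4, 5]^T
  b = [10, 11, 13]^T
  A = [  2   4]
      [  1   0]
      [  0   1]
Each vertex is the intersection of two constraint boundaries that also satisfies all remaining constraints:
  p = 0 and q = 0 → (0, 0)
  2p + 4q = 10 and q = 0 → (5, 0)
  2p + 4q = 10 and p = 0 → (0, 2.5)

Vertices: (0, 0), (5, 0), (0, 2.5)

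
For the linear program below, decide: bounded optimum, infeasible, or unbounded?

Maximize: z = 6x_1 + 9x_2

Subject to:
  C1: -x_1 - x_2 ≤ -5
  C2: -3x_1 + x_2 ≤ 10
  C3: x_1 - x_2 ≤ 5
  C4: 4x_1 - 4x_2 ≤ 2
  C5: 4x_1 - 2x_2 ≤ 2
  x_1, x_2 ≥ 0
Feasible point: (0, 5) satisfies every constraint, so the LP is feasible.
Direction d = (1, 3): for each constraint row a, a·d ≤ 0 —
  (-1)(1) + (-1)(3) = -4 ≤ 0
  (-3)(1) + (1)(3) = 0 ≤ 0
  (1)(1) + (-1)(3) = -2 ≤ 0
  (4)(1) + (-4)(3) = -8 ≤ 0
  (4)(1) + (-2)(3) = -2 ≤ 0
and d ≥ 0, so (0, 5) + t·d stays feasible for every t ≥ 0. Along this ray z = 6x_1 + 9x_2 changes by 33 per unit t, so z → +∞.

Unbounded — the objective can increase without bound over the feasible region.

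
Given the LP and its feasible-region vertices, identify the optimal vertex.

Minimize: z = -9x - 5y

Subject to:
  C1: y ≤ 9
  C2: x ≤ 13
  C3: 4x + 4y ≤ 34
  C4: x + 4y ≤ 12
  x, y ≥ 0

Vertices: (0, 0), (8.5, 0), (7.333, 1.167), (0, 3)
(8.5, 0) with z = -76.5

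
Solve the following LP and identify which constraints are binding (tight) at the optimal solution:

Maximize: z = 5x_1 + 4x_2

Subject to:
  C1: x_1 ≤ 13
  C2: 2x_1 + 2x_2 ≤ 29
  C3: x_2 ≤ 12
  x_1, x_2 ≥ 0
Optimal: x_1 = 13, x_2 = 1.5
Slack at optimum:
  C1: slack = 0 (binding)
  C2: slack = 0 (binding)
  C3: slack = 10.5
  x_1 ≥ 0: x_1 = 13
  x_2 ≥ 0: x_2 = 1.5
Binding constraints: C1, C2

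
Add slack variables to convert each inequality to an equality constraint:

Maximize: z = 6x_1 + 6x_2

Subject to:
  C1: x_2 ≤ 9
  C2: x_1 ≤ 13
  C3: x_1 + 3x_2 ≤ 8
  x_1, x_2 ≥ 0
max z = 6x_1 + 6x_2

s.t.
  x_2 + s1 = 9
  x_1 + s2 = 13
  x_1 + 3x_2 + s3 = 8
  x_1, x_2, s1, s2, s3 ≥ 0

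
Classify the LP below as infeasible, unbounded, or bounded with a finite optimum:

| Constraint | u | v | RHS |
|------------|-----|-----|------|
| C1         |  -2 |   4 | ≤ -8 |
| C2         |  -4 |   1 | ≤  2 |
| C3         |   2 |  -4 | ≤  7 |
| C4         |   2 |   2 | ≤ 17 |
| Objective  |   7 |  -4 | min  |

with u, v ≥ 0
C3 requires 2u - 4v ≤ 7, while C1 (-2u + 4v ≤ -8) is equivalent to 2u - 4v ≥ 8. Together they would need 8 ≤ 2u - 4v ≤ 7, which is impossible since 8 > 7. No point satisfies all constraints.

Infeasible: no point satisfies all constraints simultaneously.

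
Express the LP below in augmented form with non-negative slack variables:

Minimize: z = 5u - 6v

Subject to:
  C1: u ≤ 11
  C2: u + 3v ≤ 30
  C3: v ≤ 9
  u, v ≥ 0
min z = 5u - 6v

s.t.
  u + s1 = 11
  u + 3v + s2 = 30
  v + s3 = 9
  u, v, s1, s2, s3 ≥ 0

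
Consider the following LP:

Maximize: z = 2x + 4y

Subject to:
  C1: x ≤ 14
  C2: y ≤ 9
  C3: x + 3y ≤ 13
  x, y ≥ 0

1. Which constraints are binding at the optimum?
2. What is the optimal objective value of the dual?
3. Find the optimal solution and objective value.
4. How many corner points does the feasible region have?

1. C3, y ≥ 0
2. 26 (by strong duality, equal to the primal optimum)
3. x = 13, y = 0, z = 26
4. 3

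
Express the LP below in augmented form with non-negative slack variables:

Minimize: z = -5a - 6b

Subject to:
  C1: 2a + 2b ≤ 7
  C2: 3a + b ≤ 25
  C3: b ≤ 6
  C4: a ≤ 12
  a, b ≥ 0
min z = -5a - 6b

s.t.
  2a + 2b + s1 = 7
  3a + b + s2 = 25
  b + s3 = 6
  a + s4 = 12
  a, b, s1, s2, s3, s4 ≥ 0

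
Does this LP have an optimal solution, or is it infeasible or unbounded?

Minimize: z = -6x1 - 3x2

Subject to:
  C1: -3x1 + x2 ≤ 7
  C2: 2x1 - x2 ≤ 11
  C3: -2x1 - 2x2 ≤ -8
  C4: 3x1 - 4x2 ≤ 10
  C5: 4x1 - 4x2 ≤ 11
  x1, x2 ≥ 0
Feasible point: (0, 4) satisfies every constraint, so the LP is feasible.
Direction d = (1, 3): for each constraint row a, a·d ≤ 0 —
  (-3)(1) + (1)(3) = 0 ≤ 0
  (2)(1) + (-1)(3) = -1 ≤ 0
  (-2)(1) + (-2)(3) = -8 ≤ 0
  (3)(1) + (-4)(3) = -9 ≤ 0
  (4)(1) + (-4)(3) = -8 ≤ 0
and d ≥ 0, so (0, 4) + t·d stays feasible for every t ≥ 0. Along this ray z = -6x1 - 3x2 changes by -15 per unit t, so z → −∞.

Unbounded — the objective can decrease without bound over the feasible region.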